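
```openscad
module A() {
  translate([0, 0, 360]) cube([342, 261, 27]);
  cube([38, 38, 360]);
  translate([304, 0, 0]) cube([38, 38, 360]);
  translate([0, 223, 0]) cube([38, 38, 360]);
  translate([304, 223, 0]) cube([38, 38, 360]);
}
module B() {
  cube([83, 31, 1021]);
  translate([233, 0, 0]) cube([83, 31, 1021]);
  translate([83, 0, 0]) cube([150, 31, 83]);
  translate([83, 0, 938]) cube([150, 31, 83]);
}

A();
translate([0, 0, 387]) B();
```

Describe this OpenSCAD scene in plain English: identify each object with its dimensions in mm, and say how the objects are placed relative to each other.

A is a four-legged stool. The seat is 342×261 mm, 27 mm thick, top at z = 387 mm. It stands on four square legs, each 38×38 mm in cross-section, from z = 0 to the seat underside, each flush with a corner of the seat.

B is a picture frame with a 150×855 mm rectangular opening (x by z) and a uniform 83 mm border on every side. Frame depth is 31 mm along y. It is built from two vertical stiles running the full outside height and two horizontal rails spanning the gap between the stiles.

The picture frame is on top of the stool.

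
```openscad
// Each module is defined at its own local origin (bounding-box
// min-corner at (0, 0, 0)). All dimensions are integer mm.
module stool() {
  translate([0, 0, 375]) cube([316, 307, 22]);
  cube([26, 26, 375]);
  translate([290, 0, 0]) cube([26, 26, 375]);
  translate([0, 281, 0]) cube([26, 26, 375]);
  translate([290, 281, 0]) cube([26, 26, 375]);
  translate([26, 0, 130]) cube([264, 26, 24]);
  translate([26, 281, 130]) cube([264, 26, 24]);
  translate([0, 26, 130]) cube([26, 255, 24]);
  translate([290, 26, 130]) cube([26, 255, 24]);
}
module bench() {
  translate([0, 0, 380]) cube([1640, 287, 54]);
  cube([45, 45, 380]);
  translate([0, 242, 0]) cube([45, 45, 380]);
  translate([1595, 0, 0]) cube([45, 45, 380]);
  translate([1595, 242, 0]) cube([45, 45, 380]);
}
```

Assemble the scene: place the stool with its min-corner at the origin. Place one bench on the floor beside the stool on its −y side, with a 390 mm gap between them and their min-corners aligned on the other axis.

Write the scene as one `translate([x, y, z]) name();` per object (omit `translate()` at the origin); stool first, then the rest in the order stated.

stool();
translate([0, -677, 0]) bench();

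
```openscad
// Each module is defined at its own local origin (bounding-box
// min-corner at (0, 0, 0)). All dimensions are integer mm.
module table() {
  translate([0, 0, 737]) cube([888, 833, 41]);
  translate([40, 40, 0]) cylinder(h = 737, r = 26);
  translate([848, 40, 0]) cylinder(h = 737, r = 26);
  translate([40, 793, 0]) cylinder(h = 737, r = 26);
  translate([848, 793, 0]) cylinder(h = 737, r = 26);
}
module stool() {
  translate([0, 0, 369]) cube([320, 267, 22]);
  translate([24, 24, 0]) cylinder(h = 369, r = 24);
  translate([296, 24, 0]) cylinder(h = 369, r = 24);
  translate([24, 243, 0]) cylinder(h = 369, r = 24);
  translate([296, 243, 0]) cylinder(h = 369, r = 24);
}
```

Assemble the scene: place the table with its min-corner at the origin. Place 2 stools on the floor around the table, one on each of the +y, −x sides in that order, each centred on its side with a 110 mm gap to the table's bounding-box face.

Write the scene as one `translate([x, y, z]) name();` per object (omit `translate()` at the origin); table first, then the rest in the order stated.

table();
translate([284, 943, 0]) stool();
translate([-430, 283, 0]) stool();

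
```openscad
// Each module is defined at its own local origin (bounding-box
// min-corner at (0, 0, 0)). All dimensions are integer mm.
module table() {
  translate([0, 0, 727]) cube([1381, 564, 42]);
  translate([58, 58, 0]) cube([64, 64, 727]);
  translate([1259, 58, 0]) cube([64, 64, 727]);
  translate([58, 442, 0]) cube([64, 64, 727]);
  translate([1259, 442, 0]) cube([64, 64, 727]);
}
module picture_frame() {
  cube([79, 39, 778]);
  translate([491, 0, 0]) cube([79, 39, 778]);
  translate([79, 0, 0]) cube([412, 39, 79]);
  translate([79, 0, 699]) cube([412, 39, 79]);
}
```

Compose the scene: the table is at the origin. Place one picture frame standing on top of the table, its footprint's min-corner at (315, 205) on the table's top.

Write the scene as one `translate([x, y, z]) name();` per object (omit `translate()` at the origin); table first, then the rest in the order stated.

table();
translate([315, 205, 769]) picture_frame();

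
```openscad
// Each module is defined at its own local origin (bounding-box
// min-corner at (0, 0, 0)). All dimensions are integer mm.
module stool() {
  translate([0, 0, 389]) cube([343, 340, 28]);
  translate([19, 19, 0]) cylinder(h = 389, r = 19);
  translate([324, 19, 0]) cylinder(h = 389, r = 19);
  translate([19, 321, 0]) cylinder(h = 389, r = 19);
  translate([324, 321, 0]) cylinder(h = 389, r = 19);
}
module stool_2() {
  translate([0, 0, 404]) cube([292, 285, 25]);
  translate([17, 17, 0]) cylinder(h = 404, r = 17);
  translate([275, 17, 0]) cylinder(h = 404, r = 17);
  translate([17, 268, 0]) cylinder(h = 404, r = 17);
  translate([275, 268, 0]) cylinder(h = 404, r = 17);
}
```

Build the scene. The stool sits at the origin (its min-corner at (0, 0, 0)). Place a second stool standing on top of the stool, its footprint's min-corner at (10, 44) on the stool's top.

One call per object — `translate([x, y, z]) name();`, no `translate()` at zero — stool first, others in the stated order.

stool();
translate([10, 44, 417]) stool_2();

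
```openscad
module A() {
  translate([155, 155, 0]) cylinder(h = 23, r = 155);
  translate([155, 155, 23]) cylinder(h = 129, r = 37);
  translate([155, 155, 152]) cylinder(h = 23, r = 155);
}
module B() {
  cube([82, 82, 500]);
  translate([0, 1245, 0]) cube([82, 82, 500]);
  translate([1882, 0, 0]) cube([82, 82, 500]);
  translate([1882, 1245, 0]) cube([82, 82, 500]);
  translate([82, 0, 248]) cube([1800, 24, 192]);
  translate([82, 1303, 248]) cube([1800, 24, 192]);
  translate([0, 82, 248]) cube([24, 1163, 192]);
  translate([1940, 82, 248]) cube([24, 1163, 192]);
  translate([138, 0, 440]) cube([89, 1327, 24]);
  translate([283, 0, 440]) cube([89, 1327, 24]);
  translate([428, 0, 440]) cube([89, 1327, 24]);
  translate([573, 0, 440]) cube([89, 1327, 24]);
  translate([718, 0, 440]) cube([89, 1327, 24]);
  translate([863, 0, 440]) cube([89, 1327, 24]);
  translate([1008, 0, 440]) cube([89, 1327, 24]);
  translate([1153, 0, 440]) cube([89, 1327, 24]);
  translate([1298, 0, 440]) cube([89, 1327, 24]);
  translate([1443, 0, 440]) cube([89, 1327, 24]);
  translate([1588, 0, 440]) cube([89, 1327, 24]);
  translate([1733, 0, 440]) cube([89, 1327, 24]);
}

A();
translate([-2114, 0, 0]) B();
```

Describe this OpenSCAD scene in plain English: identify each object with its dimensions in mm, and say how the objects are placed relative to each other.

A is a spool: two coaxial disc flanges of radius 155 mm and thickness 23 mm, joined by a core cylinder of radius 37 mm and height 129 mm. The lower flange rests on z = 0 and the three cylinders share a vertical axis.

B is a bed frame 1964 mm long (x) by 1327 mm wide (y). Four 82×82 mm corner posts, 500 mm tall, at the corners of the footprint. Four rails of 24 mm thickness and 192 mm height run between adjacent posts with their undersides at z = 248 mm, their outer faces flush with the outside of the frame (the two x-running rails run between the posts' inner faces; the two y-running rails run between the posts' inner faces). 12 slats, each 89 mm wide (x) and 24 mm thick, lie across the top of the two x-running rails, running the full 1327 mm width of the frame in y; the slats are evenly spaced along x between the inner faces of the end posts with equal gaps (rounded down to the nearest mm) at the −x end and between each pair — any rounding remainder accumulates at the +x end.

The bed frame is on the floor beside the spool on its −x side.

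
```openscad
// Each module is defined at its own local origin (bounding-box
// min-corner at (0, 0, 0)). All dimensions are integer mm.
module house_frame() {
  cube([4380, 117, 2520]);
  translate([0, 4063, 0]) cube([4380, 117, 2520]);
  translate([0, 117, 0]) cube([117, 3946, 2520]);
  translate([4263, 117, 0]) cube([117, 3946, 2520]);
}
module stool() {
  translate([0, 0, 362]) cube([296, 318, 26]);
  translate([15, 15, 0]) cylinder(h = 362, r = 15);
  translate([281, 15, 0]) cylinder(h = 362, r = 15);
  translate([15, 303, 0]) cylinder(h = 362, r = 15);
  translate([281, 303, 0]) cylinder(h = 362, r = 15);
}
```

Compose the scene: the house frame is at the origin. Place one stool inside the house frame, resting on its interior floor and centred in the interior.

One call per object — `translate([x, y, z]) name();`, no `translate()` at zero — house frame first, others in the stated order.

house_frame();
translate([2042, 1931, 0]) stool();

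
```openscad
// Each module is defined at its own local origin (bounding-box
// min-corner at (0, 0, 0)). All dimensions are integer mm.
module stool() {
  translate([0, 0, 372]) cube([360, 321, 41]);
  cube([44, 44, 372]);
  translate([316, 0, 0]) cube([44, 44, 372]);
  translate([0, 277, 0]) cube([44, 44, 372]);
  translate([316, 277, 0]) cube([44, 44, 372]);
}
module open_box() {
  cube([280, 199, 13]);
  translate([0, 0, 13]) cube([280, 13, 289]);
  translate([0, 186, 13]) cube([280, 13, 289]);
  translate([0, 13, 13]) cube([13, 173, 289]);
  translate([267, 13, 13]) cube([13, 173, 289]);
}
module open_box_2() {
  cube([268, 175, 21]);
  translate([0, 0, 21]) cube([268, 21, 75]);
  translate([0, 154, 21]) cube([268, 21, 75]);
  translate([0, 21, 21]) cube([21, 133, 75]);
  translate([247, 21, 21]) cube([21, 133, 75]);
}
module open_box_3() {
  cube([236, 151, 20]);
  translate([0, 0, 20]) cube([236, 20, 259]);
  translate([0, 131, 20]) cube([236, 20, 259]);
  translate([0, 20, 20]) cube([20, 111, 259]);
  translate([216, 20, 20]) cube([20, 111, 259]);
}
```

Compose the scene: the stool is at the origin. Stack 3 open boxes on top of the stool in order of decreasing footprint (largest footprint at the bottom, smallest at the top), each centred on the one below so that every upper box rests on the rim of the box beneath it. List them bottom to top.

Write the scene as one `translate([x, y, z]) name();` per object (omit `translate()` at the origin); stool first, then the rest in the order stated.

stool();
translate([40, 61, 413]) open_box();
translate([46, 73, 715]) open_box_2();
translate([62, 85, 811]) open_box_3();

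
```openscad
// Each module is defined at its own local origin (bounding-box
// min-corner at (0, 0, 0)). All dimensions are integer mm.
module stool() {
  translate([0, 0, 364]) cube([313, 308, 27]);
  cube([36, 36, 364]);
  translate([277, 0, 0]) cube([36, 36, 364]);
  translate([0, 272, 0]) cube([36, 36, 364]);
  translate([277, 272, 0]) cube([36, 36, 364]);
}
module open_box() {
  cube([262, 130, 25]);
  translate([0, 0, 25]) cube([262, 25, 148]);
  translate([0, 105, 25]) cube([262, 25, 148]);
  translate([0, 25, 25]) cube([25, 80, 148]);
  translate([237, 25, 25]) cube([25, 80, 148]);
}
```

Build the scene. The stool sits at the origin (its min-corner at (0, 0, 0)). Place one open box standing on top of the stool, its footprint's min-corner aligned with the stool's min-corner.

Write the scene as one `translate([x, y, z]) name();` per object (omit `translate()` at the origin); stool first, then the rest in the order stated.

stool();
translate([0, 0, 391]) open_box();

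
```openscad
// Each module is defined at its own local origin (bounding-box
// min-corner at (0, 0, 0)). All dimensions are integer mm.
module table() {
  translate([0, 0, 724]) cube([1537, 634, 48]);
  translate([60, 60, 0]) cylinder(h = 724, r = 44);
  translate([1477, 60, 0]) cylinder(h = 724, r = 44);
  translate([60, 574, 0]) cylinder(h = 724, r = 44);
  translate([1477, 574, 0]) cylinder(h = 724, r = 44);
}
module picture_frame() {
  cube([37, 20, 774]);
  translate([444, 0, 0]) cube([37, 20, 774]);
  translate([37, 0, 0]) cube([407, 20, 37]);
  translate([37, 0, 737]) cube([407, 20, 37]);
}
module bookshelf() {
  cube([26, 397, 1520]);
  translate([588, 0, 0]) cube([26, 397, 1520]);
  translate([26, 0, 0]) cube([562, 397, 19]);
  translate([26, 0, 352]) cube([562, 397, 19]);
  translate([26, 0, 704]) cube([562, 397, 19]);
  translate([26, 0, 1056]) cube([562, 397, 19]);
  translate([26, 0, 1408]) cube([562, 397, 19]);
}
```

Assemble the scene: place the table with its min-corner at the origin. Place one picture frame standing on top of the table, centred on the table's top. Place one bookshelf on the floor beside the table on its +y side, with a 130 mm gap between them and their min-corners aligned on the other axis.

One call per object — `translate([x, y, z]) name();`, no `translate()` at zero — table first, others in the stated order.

table();
translate([528, 307, 772]) picture_frame();
translate([0, 764, 0]) bookshelf();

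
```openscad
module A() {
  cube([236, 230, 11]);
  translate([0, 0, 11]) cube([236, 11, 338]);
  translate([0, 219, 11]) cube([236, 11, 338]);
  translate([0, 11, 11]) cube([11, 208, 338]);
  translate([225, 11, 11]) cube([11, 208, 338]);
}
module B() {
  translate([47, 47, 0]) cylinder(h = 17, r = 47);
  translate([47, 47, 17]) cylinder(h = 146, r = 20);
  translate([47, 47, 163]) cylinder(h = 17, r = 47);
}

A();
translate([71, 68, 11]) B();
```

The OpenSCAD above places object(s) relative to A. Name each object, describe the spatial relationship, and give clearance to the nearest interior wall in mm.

A is an open box. B is a spool. The spool sits inside the open box, centred. The clearance to the nearest interior wall is 57 mm.

Clearances: x = 60, y = 57; minimum 57 mm.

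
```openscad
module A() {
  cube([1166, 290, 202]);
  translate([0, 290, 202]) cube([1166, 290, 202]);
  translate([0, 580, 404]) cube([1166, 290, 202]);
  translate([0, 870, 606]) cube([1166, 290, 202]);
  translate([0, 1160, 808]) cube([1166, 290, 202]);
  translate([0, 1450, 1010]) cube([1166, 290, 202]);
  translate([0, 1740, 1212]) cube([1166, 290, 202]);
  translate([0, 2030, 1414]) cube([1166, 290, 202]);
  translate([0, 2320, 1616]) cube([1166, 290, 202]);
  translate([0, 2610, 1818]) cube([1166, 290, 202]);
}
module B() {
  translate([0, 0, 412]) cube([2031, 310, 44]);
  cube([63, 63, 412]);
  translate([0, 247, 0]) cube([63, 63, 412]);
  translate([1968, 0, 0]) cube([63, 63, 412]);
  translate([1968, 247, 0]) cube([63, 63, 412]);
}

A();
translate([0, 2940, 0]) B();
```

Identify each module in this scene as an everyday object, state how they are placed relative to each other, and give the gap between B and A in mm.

A is a staircase. B is a bench. The bench is on the floor beside the staircase on its +y side. The gap between the bench and the staircase is 40 mm.

The bench's nearest face is 40 mm from the staircase's +y face.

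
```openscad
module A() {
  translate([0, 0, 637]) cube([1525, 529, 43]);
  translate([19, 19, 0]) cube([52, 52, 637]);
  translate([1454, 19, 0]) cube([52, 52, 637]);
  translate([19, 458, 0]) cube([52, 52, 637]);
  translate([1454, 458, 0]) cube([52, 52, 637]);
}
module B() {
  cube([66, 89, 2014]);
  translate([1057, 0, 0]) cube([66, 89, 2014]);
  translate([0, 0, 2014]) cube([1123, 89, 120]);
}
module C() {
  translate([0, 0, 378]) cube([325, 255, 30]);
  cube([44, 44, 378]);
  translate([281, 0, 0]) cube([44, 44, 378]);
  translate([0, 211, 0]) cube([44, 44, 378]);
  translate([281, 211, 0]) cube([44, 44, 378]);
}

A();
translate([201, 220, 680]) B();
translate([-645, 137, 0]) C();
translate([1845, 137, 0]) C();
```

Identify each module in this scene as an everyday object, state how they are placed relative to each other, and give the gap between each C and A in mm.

A is a table. B is a door frame. C is a stool. The door frame is on top of the table, centred. Two stools sit around the table at the −x, +x sides. The gap between each stool and the table is 320 mm.

Each stool's nearest face is 320 mm from the table's bounding box.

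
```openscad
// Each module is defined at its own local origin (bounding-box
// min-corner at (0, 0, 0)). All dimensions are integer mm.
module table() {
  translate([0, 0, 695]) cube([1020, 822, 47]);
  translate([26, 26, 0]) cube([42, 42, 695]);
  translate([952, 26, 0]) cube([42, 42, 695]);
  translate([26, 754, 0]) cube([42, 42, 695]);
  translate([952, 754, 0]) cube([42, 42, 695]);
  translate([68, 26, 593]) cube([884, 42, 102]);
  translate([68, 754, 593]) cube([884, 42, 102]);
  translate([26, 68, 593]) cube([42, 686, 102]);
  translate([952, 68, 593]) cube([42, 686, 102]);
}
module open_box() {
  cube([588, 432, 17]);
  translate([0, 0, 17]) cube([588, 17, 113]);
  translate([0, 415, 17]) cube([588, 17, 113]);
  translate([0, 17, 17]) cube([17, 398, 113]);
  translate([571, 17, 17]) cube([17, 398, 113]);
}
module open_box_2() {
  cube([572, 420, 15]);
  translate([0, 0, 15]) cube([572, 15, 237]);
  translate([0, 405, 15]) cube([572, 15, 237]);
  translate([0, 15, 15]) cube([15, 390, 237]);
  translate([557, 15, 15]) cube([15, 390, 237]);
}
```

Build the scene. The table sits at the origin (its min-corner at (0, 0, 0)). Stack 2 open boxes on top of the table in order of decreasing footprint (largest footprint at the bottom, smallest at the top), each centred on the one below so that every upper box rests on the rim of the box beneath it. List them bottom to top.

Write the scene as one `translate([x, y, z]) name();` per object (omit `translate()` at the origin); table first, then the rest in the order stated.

table();
translate([216, 195, 742]) open_box();
translate([224, 201, 872]) open_box_2();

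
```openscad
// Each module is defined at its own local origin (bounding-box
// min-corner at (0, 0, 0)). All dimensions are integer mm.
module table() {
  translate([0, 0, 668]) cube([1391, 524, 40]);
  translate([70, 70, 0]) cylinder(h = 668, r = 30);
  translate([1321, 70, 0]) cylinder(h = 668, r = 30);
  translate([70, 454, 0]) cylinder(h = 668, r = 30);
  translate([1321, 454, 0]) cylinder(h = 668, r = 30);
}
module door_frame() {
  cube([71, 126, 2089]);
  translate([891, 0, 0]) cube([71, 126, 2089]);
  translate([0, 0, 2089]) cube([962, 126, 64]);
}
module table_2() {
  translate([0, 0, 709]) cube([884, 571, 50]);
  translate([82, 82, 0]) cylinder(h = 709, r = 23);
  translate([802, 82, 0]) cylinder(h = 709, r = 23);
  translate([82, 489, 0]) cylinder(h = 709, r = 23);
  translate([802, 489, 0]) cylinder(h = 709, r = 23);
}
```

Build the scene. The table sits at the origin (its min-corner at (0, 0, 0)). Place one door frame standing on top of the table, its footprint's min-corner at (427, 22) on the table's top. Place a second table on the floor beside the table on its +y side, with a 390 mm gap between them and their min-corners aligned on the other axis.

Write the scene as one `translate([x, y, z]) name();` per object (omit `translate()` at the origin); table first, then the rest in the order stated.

table();
translate([427, 22, 708]) door_frame();
translate([0, 914, 0]) table_2();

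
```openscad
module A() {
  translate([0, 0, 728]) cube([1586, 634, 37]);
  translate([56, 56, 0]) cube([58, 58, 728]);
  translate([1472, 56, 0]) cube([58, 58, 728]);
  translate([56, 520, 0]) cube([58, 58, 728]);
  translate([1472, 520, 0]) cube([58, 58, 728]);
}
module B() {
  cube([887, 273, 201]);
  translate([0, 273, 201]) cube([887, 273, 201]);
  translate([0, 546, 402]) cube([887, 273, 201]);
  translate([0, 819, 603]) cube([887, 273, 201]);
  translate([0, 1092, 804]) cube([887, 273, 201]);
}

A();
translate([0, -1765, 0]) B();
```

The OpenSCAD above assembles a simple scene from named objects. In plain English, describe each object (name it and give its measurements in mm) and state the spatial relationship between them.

A is a table: top 1586 mm (x) × 634 mm (y), 37 mm thick, upper face at z = 765 mm, on four 58×58 mm square legs, each inset 56 mm from the nearest pair of top edges, running from z = 0 to the bottom of the top.

B is a run of 5 identical solid stair steps. Each tread is 887×273 mm and each step block is 201 mm high. Step 1 rests on the floor; step k is offset from step 1 by (k−1)×273 mm in y and (k−1)×201 mm in z.

The staircase is on the floor beside the table on its −y side.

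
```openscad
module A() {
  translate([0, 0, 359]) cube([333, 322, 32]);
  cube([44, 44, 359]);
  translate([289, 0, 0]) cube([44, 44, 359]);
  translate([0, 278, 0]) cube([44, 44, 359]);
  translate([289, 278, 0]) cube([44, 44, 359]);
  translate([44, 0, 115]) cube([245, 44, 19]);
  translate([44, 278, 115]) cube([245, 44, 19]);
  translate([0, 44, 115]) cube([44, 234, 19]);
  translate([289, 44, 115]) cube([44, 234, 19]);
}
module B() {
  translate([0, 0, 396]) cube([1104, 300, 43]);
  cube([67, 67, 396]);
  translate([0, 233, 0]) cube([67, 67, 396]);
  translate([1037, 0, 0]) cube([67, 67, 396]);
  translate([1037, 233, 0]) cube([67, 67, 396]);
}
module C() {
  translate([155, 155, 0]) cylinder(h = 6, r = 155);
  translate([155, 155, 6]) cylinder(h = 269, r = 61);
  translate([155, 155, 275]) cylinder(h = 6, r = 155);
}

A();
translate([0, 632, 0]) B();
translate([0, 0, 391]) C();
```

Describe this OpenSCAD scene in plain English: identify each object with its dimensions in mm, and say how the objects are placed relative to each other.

A is a simple wooden stool: a rectangular seat 333 mm (x) by 322 mm (y), 32 mm thick, top face at z = 391 mm, on four square legs, each 44×44 mm in cross-section. The legs rest on z = 0, each flush with a corner of the seat. Four stretchers, 44 mm wide and 19 mm tall, connect adjacent legs with their undersides at z = 115 mm, each running between the inner faces of the legs it joins and aligned with the legs' outer faces on the other axis.

B is a long wooden bench with a 1104 mm (x) × 300 mm (y) seat, 43 mm thick, its top surface 439 mm above the floor. Four 67 mm square legs at the seat corners, flush with the edges, run from z = 0 to the seat underside.

C is a spool: two coaxial disc flanges of radius 155 mm and thickness 6 mm, joined by a core cylinder of radius 61 mm and height 269 mm. The lower flange rests on z = 0 and the three cylinders share a vertical axis.

The bench is on the floor beside the stool on its +y side. The spool is on top of the stool.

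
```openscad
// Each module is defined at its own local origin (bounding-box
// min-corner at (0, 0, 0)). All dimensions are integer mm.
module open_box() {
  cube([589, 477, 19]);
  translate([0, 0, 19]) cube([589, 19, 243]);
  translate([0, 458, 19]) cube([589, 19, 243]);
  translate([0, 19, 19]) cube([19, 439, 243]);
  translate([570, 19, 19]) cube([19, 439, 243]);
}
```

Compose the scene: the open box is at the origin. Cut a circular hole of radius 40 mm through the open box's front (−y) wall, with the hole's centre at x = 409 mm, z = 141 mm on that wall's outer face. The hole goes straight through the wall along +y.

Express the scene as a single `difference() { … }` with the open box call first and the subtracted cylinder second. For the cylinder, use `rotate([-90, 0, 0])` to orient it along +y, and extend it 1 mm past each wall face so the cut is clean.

difference() {
  open_box();
  translate([409, -1, 141]) rotate([-90, 0, 0]) cylinder(h = 21, r = 40);
}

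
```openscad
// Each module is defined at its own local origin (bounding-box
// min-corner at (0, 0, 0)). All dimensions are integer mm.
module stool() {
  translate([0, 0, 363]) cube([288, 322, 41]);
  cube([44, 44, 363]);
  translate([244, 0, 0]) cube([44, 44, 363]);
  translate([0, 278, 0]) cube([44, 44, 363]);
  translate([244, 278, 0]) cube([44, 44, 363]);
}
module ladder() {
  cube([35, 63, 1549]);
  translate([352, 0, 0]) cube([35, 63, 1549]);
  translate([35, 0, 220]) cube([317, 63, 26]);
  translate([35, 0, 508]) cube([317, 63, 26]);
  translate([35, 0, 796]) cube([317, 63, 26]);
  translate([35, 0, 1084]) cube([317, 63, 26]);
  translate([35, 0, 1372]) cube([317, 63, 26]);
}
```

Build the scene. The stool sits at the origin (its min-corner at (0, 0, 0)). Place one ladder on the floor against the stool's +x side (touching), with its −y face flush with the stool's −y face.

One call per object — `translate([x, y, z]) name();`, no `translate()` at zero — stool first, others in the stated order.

stool();
translate([288, 0, 0]) ladder();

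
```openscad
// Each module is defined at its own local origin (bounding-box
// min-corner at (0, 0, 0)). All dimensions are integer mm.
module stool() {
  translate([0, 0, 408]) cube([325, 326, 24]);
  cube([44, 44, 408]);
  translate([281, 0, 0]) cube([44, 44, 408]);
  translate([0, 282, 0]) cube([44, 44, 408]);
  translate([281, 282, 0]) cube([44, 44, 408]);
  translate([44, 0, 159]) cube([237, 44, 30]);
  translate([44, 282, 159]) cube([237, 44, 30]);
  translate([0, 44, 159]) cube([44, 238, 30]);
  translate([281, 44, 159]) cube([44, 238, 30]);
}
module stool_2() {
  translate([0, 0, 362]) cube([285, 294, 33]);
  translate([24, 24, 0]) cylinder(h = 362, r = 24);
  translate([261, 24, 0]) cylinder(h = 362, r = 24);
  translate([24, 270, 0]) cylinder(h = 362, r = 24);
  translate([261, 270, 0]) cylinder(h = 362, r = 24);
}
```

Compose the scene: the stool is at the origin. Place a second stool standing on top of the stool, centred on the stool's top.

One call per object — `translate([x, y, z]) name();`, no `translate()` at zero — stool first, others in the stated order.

stool();
translate([20, 16, 432]) stool_2();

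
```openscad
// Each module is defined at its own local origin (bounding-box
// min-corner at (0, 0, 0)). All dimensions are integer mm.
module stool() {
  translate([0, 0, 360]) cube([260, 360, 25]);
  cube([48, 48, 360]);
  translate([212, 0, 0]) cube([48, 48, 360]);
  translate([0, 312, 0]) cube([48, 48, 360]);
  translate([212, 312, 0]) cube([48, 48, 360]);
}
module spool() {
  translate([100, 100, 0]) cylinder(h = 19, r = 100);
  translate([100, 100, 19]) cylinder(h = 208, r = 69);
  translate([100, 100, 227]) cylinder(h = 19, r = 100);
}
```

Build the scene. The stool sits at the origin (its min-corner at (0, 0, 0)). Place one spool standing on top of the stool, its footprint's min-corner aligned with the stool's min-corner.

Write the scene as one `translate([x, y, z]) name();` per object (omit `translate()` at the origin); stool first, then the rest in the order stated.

stool();
translate([0, 0, 385]) spool();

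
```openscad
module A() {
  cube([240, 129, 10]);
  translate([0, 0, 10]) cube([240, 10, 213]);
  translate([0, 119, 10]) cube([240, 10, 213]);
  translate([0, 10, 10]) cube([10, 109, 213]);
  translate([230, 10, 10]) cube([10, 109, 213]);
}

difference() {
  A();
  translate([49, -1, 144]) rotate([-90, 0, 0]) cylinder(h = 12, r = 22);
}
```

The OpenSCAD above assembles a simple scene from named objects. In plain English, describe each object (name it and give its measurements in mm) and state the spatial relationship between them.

A is an open storage box with external size 240×129×223 mm and wall thickness 10 mm (the base is also 10 mm thick). The base covers the whole footprint; the four walls stand on the base, with the y-facing walls full-width and the x-facing walls fitting between their inner faces.

The open box has a circular hole of radius 22 mm through its front wall, centred at (x = 49, z = 144).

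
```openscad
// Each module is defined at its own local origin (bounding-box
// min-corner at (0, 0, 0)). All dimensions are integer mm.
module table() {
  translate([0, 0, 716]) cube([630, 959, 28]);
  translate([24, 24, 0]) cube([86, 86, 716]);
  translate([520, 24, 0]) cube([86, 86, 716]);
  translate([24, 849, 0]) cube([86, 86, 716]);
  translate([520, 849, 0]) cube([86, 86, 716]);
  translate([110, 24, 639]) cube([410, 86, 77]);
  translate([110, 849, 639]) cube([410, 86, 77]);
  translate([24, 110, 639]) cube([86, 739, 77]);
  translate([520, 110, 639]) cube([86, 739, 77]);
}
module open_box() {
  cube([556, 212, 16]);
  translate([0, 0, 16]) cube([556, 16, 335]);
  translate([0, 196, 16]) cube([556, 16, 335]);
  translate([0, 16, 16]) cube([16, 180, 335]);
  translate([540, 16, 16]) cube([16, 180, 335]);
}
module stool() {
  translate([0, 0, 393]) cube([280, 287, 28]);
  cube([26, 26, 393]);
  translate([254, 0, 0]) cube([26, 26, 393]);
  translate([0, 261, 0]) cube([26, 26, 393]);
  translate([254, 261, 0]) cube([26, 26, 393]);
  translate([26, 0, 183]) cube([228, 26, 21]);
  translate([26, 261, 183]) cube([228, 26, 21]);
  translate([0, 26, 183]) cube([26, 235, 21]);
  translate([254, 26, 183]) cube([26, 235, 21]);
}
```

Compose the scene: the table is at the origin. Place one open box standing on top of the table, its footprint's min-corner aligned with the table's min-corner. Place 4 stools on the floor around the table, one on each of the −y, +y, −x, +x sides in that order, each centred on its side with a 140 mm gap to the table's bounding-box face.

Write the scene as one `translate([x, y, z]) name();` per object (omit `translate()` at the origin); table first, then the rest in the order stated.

table();
translate([0, 0, 744]) open_box();
translate([175, -427, 0]) stool();
translate([175, 1099, 0]) stool();
translate([-420, 336, 0]) stool();
translate([770, 336, 0]) stool();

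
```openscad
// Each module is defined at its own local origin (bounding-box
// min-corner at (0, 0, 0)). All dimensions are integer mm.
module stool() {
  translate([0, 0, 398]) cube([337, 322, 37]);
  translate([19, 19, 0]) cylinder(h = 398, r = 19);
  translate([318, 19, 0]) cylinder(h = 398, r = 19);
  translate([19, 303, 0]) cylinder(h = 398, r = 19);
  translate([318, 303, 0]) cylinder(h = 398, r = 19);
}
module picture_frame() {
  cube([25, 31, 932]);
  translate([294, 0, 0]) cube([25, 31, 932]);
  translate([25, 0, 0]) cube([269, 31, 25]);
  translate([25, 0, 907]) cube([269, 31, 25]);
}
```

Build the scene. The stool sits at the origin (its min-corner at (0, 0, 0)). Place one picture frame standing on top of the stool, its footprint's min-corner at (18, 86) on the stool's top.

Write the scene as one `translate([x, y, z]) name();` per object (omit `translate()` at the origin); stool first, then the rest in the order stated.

stool();
translate([18, 86, 435]) picture_frame();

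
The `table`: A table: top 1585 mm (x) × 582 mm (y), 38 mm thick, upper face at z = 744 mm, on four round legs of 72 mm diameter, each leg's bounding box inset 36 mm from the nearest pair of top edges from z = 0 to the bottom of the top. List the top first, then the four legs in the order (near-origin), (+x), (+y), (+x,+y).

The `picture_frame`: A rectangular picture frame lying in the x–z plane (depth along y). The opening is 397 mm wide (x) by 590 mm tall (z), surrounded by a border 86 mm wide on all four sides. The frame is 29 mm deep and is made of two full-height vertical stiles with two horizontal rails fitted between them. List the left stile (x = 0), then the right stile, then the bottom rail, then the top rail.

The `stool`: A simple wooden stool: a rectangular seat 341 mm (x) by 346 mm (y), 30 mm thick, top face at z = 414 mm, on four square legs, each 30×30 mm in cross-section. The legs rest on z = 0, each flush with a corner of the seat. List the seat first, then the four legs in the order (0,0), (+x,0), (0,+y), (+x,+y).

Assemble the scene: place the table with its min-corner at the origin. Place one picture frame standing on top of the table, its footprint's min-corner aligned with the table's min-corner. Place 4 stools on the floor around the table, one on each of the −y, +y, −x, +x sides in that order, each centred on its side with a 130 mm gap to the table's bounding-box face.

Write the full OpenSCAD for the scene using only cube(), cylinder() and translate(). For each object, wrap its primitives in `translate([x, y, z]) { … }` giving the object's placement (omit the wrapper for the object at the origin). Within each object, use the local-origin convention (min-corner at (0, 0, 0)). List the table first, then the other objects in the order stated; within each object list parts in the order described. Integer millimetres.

translate([0, 0, 706]) cube([1585, 582, 38]);
translate([72, 72, 0]) cylinder(h = 706, r = 36);
translate([1513, 72, 0]) cylinder(h = 706, r = 36);
translate([72, 510, 0]) cylinder(h = 706, r = 36);
translate([1513, 510, 0]) cylinder(h = 706, r = 36);
translate([0, 0, 744]) {
  cube([86, 29, 762]);
  translate([483, 0, 0]) cube([86, 29, 762]);
  translate([86, 0, 0]) cube([397, 29, 86]);
  translate([86, 0, 676]) cube([397, 29, 86]);
}
translate([622, -476, 0]) {
  translate([0, 0, 384]) cube([341, 346, 30]);
  cube([30, 30, 384]);
  translate([311, 0, 0]) cube([30, 30, 384]);
  translate([0, 316, 0]) cube([30, 30, 384]);
  translate([311, 316, 0]) cube([30, 30, 384]);
}
translate([622, 712, 0]) {
  translate([0, 0, 384]) cube([341, 346, 30]);
  cube([30, 30, 384]);
  translate([311, 0, 0]) cube([30, 30, 384]);
  translate([0, 316, 0]) cube([30, 30, 384]);
  translate([311, 316, 0]) cube([30, 30, 384]);
}
translate([-471, 118, 0]) {
  translate([0, 0, 384]) cube([341, 346, 30]);
  cube([30, 30, 384]);
  translate([311, 0, 0]) cube([30, 30, 384]);
  translate([0, 316, 0]) cube([30, 30, 384]);
  translate([311, 316, 0]) cube([30, 30, 384]);
}
translate([1715, 118, 0]) {
  translate([0, 0, 384]) cube([341, 346, 30]);
  cube([30, 30, 384]);
  translate([311, 0, 0]) cube([30, 30, 384]);
  translate([0, 316, 0]) cube([30, 30, 384]);
  translate([311, 316, 0]) cube([30, 30, 384]);
}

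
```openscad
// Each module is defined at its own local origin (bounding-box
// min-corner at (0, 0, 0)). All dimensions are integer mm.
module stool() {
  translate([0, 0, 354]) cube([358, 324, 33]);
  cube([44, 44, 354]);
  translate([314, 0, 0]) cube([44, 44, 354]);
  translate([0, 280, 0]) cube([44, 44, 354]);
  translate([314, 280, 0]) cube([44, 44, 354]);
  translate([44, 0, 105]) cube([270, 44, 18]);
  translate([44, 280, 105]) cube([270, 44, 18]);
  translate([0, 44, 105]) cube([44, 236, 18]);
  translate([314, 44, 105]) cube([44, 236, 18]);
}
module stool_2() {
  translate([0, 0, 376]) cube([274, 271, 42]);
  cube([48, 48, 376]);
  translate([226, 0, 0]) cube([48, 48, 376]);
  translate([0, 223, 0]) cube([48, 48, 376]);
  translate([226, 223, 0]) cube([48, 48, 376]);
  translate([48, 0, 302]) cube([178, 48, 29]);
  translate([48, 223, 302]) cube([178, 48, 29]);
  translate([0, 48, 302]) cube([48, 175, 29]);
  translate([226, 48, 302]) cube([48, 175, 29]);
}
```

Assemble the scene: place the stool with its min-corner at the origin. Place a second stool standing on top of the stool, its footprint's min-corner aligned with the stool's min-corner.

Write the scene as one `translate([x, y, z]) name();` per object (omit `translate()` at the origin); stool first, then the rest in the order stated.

stool();
translate([0, 0, 387]) stool_2();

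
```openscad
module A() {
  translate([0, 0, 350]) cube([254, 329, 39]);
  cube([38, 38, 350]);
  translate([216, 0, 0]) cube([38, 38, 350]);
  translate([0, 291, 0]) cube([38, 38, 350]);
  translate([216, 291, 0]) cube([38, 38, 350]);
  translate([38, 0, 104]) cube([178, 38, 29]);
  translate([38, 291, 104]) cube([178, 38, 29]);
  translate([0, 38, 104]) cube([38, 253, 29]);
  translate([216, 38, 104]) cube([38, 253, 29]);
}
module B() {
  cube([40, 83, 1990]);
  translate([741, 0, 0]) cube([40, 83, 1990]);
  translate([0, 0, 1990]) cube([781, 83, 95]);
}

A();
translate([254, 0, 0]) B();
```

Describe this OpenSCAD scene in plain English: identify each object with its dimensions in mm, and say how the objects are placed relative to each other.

A is a simple wooden stool: a rectangular seat 254 mm (x) by 329 mm (y), 39 mm thick, top face at z = 389 mm, on four square legs, each 38×38 mm in cross-section. The legs rest on z = 0, each flush with a corner of the seat. Four stretchers, 38 mm wide and 29 mm tall, connect adjacent legs with their undersides at z = 104 mm, each running between the inner faces of the legs it joins and aligned with the legs' outer faces on the other axis.

B is a door frame. The clear opening is 701 mm wide and 1990 mm high. Two 40 mm wide jambs, 83 mm deep, stand either side of the opening from the floor to the top of the opening. A 95 mm thick head sits across the top of both jambs, spanning the full outside width of the frame.

The door frame is against the stool's +x side, with their −y faces flush.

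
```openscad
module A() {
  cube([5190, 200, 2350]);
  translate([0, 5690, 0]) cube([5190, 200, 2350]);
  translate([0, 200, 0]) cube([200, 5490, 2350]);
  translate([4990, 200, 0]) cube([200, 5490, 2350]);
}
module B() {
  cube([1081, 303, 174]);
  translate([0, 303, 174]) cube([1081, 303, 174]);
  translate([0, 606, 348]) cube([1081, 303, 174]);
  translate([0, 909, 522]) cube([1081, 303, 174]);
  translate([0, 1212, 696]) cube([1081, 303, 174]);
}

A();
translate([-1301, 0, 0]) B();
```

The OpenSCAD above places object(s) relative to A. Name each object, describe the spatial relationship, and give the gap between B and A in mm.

The staircase's nearest face is 220 mm from the house frame's −x face.

A is a house frame. B is a staircase. The staircase is on the floor beside the house frame on its −x side. The gap between the staircase and the house frame is 220 mm.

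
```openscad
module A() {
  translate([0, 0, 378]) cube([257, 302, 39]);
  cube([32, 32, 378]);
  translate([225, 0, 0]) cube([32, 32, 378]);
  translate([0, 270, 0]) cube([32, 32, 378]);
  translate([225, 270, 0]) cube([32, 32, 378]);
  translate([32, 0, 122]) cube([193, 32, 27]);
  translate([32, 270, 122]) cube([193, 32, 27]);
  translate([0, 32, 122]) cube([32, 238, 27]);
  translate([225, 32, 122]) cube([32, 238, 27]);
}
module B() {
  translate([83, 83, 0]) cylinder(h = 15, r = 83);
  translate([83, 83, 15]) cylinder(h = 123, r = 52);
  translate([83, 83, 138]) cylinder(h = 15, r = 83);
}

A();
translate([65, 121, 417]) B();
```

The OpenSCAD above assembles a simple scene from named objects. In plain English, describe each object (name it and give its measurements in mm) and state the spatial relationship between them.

A is a simple wooden stool: a rectangular seat 257 mm (x) by 302 mm (y), 39 mm thick, top face at z = 417 mm, on four square legs, each 32×32 mm in cross-section. The legs rest on z = 0, each flush with a corner of the seat. Four stretchers, 32 mm wide and 27 mm tall, connect adjacent legs with their undersides at z = 122 mm, each running between the inner faces of the legs it joins and aligned with the legs' outer faces on the other axis.

B is a spool: two coaxial disc flanges of radius 83 mm and thickness 15 mm, joined by a core cylinder of radius 52 mm and height 123 mm. The lower flange rests on z = 0 and the three cylinders share a vertical axis.

The spool is on top of the stool.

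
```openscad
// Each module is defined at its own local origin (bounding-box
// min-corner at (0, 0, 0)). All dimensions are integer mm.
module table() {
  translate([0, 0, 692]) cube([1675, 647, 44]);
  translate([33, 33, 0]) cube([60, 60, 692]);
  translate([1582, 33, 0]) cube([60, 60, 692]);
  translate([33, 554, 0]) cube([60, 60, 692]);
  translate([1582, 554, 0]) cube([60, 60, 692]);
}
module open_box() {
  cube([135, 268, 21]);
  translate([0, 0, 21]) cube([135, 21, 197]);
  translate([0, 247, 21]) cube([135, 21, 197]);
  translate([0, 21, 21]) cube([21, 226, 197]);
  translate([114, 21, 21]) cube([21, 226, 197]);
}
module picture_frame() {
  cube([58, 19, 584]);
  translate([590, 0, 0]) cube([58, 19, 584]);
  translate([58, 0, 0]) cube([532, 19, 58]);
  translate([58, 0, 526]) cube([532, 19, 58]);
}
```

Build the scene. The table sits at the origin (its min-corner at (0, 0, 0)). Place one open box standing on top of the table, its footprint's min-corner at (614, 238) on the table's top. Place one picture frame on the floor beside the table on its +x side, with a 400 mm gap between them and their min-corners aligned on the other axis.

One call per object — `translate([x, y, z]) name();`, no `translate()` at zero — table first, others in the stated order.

table();
translate([614, 238, 736]) open_box();
translate([2075, 0, 0]) picture_frame();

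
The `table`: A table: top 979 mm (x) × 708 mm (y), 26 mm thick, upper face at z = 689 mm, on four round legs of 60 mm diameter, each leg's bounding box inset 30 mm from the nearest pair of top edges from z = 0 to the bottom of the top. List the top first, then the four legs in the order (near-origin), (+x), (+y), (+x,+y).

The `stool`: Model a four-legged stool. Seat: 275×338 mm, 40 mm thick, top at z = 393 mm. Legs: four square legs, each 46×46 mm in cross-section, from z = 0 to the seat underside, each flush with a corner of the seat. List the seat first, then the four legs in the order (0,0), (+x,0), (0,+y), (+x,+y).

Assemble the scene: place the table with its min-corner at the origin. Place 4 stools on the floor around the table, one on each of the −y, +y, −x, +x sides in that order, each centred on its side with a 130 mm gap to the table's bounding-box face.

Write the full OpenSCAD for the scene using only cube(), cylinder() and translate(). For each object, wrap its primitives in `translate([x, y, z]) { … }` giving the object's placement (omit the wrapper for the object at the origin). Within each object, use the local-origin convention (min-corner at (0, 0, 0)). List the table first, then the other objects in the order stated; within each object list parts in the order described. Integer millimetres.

translate([0, 0, 663]) cube([979, 708, 26]);
translate([60, 60, 0]) cylinder(h = 663, r = 30);
translate([919, 60, 0]) cylinder(h = 663, r = 30);
translate([60, 648, 0]) cylinder(h = 663, r = 30);
translate([919, 648, 0]) cylinder(h = 663, r = 30);
translate([352, -468, 0]) {
  translate([0, 0, 353]) cube([275, 338, 40]);
  cube([46, 46, 353]);
  translate([229, 0, 0]) cube([46, 46, 353]);
  translate([0, 292, 0]) cube([46, 46, 353]);
  translate([229, 292, 0]) cube([46, 46, 353]);
}
translate([352, 838, 0]) {
  translate([0, 0, 353]) cube([275, 338, 40]);
  cube([46, 46, 353]);
  translate([229, 0, 0]) cube([46, 46, 353]);
  translate([0, 292, 0]) cube([46, 46, 353]);
  translate([229, 292, 0]) cube([46, 46, 353]);
}
translate([-405, 185, 0]) {
  translate([0, 0, 353]) cube([275, 338, 40]);
  cube([46, 46, 353]);
  translate([229, 0, 0]) cube([46, 46, 353]);
  translate([0, 292, 0]) cube([46, 46, 353]);
  translate([229, 292, 0]) cube([46, 46, 353]);
}
translate([1109, 185, 0]) {
  translate([0, 0, 353]) cube([275, 338, 40]);
  cube([46, 46, 353]);
  translate([229, 0, 0]) cube([46, 46, 353]);
  translate([0, 292, 0]) cube([46, 46, 353]);
  translate([229, 292, 0]) cube([46, 46, 353]);
}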